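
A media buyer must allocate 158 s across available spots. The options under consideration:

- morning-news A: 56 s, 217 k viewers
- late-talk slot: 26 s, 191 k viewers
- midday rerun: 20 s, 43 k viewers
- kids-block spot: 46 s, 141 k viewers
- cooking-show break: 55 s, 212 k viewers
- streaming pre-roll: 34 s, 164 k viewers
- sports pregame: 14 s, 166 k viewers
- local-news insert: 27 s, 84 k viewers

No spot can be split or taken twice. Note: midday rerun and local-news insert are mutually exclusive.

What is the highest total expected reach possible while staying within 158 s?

822

By expected reach per s: sports pregame 11.86, late-talk slot 7.35, streaming pre-roll 4.82 lead.
Morning-news A + late-talk slot + streaming pre-roll + sports pregame + local-news insert uses 157 of the 158 s and totals 822.
Nothing else feasible within 158 s beats 822.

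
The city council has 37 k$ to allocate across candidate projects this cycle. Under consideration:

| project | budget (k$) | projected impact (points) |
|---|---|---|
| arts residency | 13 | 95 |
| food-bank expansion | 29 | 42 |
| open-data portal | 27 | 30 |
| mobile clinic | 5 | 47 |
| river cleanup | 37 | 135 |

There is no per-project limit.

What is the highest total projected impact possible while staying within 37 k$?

329

By projected impact per k$: mobile clinic 9.40, arts residency 7.31, river cleanup 3.65, food-bank expansion 1.45 lead.
Best packing: 7×mobile clinic — 35 k$, 329 total.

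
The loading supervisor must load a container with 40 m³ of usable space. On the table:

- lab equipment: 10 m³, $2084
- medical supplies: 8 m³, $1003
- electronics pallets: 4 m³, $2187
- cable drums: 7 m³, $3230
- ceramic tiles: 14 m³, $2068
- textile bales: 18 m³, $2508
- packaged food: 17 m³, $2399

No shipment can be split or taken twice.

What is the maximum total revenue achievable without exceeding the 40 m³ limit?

10009

A density-first pass picks lab equipment + electronics pallets + cable drums + ceramic tiles — 9569 at 35 m³.
Dropping ceramic tiles frees 14 m³; slotting in textile bales (18 m³) lifts the total to 10009 at 39 m³.
That's the maximum — no swap from here does better than 10009.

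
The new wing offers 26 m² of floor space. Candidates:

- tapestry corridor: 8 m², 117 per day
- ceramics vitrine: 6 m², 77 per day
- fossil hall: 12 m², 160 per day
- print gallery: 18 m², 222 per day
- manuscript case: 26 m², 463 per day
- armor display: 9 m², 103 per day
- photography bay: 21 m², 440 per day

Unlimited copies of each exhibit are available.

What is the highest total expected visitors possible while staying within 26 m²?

463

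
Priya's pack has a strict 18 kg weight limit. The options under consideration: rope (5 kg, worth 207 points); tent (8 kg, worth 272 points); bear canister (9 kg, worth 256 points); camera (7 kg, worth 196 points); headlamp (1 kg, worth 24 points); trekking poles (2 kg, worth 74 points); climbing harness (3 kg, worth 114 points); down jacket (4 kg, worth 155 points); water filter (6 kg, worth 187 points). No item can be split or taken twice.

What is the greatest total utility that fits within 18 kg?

A density-first pass picks rope + headlamp + trekking poles + climbing harness + down jacket — 574 at 15 kg.
Replace headlamp and down jacket with tent: the trade gains 93 net, giving 667 at 18 kg.
The closest alternative, rope + climbing harness + down jacket + water filter, reaches only 663.

667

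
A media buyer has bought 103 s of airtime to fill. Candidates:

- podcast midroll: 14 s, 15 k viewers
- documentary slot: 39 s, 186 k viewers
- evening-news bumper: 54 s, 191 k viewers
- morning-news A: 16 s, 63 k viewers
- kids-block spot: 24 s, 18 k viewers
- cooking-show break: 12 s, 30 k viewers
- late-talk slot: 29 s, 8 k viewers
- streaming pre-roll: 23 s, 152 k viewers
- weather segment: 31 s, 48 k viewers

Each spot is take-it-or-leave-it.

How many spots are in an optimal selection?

4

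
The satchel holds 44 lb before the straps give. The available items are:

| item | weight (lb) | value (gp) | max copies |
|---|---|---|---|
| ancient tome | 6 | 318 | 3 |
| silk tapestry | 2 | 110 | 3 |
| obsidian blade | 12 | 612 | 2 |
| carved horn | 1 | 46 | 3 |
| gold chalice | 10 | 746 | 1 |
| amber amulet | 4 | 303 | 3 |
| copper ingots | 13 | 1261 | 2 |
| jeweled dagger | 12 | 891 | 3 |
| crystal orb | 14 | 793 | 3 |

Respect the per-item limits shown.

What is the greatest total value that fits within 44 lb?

3874

A density-first pass picks 3×silk tapestry + 3×amber amulet + 2×copper ingots — 3761 at 44 lb.
The 10 lb tied up in 3×silk tapestry and amber amulet is better spent on gold chalice — total rises to 3874 (44 lb).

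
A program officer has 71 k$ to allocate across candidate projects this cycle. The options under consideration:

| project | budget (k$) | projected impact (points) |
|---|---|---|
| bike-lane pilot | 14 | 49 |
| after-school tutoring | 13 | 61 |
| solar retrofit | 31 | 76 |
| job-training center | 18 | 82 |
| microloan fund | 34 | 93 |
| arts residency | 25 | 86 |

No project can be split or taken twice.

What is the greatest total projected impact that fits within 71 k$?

278

The ratio ordering already packs tightly: bike-lane pilot + after-school tutoring + job-training center + arts residency, 70 k$, 278.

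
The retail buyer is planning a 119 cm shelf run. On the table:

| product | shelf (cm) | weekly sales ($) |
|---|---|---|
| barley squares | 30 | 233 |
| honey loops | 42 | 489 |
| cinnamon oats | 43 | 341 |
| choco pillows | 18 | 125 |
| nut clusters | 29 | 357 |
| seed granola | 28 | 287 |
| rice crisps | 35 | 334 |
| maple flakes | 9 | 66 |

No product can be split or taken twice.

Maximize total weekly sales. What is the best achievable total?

1258

Density check — nut clusters 12.31, honey loops 11.64, seed granola 10.25 are the best per cm.
Filling by ratio: honey loops + nut clusters + seed granola + maple flakes for 1199, with 11 cm left unused.
Dropping maple flakes frees 9 cm; slotting in choco pillows (18 cm) lifts the total to 1258 at 117 cm.
The spare 2 cm is too small for any remaining product, and no exchange beats 1258.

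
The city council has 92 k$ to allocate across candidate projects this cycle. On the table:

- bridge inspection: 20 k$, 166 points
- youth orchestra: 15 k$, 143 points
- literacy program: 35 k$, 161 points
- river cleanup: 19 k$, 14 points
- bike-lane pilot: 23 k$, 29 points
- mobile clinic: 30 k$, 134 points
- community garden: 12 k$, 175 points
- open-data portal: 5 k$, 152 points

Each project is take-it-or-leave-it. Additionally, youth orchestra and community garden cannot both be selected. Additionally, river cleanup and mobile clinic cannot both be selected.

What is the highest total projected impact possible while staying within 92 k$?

Best packing: bridge inspection + literacy program + river cleanup + community garden + open-data portal — 91 k$, 668 total.
The closest alternative, bridge inspection + bike-lane pilot + mobile clinic + community garden + open-data portal, reaches only 656.

668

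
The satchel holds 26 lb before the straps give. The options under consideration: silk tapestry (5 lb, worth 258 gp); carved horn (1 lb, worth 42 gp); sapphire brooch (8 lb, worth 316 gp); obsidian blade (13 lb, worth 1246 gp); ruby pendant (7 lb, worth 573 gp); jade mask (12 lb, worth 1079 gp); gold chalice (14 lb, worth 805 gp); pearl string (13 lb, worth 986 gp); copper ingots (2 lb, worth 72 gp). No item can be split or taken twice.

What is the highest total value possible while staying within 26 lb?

2367

Density check — obsidian blade 95.85, jade mask 89.92, ruby pendant 81.86, pearl string 75.85 are the best per lb.
Best packing: carved horn + obsidian blade + jade mask — 26 lb, 2367 total.
No other feasible combination exceeds 2367.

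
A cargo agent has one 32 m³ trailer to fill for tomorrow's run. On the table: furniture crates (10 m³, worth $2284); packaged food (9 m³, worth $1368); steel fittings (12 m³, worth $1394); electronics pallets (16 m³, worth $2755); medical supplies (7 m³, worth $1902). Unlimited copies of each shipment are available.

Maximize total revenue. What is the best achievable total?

7990

Greedy by ratio would take 4×medical supplies: 28 m³ used, total 7608.
Replace medical supplies with furniture crates: the trade gains 382 net, giving 7990 at 31 m³.
Every other selection either busts 32 m³ or fails to beat 7990.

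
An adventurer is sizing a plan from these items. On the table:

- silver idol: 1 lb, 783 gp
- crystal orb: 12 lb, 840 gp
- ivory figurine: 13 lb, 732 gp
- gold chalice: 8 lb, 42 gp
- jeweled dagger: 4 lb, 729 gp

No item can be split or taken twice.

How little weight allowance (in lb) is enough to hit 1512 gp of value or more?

5

Minimise lb subject to total value ≥ 1512.
Taking silver idol + jeweled dagger gives 1512 (≥ 1512) for 5 lb.
Below 5 lb the best achievable stays under 1512.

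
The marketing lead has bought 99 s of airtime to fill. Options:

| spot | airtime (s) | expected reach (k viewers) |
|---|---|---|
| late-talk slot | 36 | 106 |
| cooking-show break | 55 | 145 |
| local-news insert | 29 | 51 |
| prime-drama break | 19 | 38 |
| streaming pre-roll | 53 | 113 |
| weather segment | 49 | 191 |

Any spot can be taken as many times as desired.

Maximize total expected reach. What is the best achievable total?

382

Best packing: 2×weather segment — 98 s, 382 total.
No other feasible combination exceeds 382.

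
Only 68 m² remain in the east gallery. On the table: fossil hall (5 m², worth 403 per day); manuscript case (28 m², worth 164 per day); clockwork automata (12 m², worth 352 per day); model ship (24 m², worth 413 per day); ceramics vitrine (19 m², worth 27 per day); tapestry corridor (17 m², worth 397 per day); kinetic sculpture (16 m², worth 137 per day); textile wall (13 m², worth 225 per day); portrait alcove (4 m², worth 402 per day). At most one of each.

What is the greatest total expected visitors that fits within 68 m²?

1967

Ranking by ratio (expected visitors/m²): portrait alcove 100.50, fossil hall 80.60, clockwork automata 29.33.
Taking the top-ratio exhibits first gives fossil hall + clockwork automata + tapestry corridor + kinetic sculpture + textile wall + portrait alcove for 1916 (67 m²).
Replace kinetic sculpture and textile wall with model ship: the trade gains 51 net, giving 1967 at 62 m².
That's the maximum — no swap from here does better than 1967.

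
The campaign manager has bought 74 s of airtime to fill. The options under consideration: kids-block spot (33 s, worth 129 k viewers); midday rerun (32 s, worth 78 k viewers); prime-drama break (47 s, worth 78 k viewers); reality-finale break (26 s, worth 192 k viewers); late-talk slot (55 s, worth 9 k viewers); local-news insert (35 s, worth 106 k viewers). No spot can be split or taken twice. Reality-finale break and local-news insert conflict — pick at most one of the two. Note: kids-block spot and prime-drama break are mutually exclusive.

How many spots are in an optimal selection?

Best achievable expected reach is 321.
kids-block spot + reality-finale break hits 321 at 59 s.
All optima have 2 spots.

2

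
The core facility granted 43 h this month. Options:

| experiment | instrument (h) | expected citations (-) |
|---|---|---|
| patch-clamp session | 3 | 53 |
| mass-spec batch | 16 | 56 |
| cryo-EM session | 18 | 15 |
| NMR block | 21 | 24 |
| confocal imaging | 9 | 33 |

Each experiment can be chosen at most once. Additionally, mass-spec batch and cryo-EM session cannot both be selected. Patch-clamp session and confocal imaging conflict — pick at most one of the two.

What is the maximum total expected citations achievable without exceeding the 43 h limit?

Ranking by ratio (expected citations/h): patch-clamp session 17.67, confocal imaging 3.67, mass-spec batch 3.50.
Patch-clamp session + mass-spec batch + NMR block uses 40 of the 43 h and totals 133.
An exhaustive check of the 32 subsets confirms 133.

133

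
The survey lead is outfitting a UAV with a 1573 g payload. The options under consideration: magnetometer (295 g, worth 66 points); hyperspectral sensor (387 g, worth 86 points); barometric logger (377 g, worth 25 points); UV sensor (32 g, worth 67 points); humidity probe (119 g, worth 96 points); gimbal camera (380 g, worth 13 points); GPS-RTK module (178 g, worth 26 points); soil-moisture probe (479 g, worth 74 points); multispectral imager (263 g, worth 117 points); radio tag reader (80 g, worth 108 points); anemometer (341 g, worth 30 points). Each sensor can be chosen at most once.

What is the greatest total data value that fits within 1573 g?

574

Filling by ratio: magnetometer + hyperspectral sensor + UV sensor + humidity probe + GPS-RTK module + multispectral imager + radio tag reader for 566, with 219 g left unused.
Replace magnetometer with soil-moisture probe: the trade gains 8 net, giving 574 at 1538 g.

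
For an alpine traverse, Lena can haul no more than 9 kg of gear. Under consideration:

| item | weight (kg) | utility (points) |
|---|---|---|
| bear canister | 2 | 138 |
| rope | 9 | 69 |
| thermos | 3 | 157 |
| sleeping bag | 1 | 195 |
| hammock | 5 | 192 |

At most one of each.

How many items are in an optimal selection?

3

The maximum utility within 9 kg is 544.
For example thermos + sleeping bag + hammock achieves it, using 9 kg.
Any selection reaching 544 contains exactly 3 items.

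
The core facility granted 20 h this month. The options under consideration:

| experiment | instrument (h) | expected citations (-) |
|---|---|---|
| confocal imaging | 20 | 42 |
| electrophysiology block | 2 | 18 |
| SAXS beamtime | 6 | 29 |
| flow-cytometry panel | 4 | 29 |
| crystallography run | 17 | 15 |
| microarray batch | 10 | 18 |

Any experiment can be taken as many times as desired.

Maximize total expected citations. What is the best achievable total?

Best packing: 10×electrophysiology block — 20 h, 180 total.
That's the maximum — no swap from here does better than 180.

180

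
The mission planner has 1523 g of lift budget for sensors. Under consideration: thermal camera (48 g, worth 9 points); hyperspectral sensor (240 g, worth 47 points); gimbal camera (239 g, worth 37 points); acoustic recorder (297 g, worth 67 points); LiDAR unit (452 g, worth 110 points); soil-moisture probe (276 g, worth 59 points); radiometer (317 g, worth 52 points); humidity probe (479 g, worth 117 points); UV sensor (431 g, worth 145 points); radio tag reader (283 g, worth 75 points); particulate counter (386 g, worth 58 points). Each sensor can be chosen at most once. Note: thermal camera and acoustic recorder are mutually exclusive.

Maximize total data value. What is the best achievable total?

405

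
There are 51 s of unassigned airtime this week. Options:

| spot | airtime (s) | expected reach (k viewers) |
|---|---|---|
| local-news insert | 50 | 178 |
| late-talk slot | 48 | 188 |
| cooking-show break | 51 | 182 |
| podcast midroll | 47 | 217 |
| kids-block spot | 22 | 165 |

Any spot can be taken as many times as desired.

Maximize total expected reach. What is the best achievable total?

330

Ranking by ratio (expected reach/s): kids-block spot 7.50, podcast midroll 4.62, late-talk slot 3.92, cooking-show break 3.57.
2×kids-block spot uses 44 of the 51 s and totals 330.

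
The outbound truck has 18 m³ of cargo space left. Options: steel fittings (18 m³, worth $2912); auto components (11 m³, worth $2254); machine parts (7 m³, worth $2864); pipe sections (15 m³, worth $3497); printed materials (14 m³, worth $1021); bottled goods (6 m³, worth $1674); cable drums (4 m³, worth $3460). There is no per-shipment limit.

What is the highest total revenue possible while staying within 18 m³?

Density check — cable drums 865.00, machine parts 409.14, bottled goods 279.00, pipe sections 233.13 are the best per m³.
The ratio ordering already packs tightly: 4×cable drums, 16 m³, 13840.

13840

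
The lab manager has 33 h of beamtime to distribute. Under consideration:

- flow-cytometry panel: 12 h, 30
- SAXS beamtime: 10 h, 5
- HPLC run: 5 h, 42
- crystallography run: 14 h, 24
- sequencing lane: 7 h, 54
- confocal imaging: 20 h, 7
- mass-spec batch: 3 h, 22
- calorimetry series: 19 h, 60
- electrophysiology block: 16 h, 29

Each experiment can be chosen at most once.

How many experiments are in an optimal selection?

3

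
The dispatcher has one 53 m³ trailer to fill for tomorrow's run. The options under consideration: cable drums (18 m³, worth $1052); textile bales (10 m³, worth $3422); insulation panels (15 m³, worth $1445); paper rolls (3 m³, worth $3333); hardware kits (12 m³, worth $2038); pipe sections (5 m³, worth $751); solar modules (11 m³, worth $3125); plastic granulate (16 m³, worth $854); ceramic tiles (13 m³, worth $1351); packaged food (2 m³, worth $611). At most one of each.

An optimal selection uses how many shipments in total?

6

Best achievable revenue is 13974.
One optimal bundle: textile bales + insulation panels + paper rolls + hardware kits + solar modules + packaged food (53 m³).
Any selection reaching 13974 contains exactly 6 shipments.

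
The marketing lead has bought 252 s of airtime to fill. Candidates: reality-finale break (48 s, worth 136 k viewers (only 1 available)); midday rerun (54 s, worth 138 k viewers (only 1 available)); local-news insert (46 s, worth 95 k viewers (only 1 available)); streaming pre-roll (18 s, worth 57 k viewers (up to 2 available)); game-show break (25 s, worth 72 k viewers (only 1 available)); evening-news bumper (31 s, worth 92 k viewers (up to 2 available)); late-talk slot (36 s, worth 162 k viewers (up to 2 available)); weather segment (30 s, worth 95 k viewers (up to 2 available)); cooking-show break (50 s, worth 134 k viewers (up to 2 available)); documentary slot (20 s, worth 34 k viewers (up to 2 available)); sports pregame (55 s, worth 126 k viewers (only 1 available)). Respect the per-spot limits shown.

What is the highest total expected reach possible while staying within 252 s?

856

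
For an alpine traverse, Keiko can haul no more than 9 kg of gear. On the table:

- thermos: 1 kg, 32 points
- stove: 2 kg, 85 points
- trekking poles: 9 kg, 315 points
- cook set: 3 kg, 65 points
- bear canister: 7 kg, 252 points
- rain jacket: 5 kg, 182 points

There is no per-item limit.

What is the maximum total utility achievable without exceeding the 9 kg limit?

372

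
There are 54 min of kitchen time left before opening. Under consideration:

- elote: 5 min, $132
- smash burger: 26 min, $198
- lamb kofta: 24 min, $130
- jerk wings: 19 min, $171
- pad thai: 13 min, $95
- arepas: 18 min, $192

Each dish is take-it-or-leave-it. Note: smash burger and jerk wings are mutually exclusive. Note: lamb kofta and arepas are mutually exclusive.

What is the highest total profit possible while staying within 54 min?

Density check — elote 26.40, arepas 10.67, jerk wings 9.00, smash burger 7.62 are the best per min.
Greedy by ratio would take elote + jerk wings + arepas: 42 min used, total 495.
The 19 min tied up in jerk wings is better spent on smash burger — total rises to 522 (49 min).
The closest alternative, elote + jerk wings + arepas, reaches only 495.

522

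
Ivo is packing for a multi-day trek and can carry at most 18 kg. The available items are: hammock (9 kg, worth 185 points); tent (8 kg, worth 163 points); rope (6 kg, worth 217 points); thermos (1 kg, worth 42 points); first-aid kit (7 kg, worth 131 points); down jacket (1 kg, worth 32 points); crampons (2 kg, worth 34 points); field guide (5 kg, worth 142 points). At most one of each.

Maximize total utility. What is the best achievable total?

Filling by ratio: rope + thermos + down jacket + crampons + field guide for 467, with 3 kg left unused.
Replace thermos and down jacket and crampons with first-aid kit: the trade gains 23 net, giving 490 at 18 kg.
Runner-up tent + rope + thermos + down jacket + crampons tops out at 488.

490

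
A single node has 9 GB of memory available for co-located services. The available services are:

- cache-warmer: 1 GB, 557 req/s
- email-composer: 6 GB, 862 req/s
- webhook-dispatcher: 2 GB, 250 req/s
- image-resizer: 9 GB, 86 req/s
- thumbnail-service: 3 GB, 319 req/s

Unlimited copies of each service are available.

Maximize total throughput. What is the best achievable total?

5013

Ranking by ratio (throughput/GB): cache-warmer 557.00, email-composer 143.67, webhook-dispatcher 125.00, thumbnail-service 106.33.
9×cache-warmer uses 9 of the 9 GB and totals 5013.
Every other selection either busts 9 GB or fails to beat 5013.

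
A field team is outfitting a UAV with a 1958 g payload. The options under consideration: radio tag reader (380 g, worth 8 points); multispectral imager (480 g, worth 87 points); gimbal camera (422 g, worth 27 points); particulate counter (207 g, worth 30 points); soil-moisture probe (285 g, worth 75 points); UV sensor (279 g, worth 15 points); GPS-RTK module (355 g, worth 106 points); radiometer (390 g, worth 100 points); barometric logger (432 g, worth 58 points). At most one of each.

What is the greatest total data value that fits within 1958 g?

Density check — GPS-RTK module 0.30, soil-moisture probe 0.26, radiometer 0.26, multispectral imager 0.18 are the best per g.
Taking the top-ratio sensors first gives multispectral imager + particulate counter + soil-moisture probe + GPS-RTK module + radiometer for 398 (1717 g).
The 207 g tied up in particulate counter is better spent on barometric logger — total rises to 426 (1942 g).
Every other selection either busts 1958 g or fails to beat 426.

426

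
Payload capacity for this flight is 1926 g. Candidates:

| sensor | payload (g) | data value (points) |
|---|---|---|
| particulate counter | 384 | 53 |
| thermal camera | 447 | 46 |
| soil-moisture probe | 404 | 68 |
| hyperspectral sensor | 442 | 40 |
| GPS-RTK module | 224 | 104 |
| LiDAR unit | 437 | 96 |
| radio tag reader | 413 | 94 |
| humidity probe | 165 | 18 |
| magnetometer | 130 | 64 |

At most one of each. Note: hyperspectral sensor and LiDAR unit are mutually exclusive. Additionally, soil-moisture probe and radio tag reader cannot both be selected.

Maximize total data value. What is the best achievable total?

429

By data value per g: magnetometer 0.49, GPS-RTK module 0.46, radio tag reader 0.23, LiDAR unit 0.22 lead.
Best packing: particulate counter + GPS-RTK module + LiDAR unit + radio tag reader + humidity probe + magnetometer — 1753 g, 429 total.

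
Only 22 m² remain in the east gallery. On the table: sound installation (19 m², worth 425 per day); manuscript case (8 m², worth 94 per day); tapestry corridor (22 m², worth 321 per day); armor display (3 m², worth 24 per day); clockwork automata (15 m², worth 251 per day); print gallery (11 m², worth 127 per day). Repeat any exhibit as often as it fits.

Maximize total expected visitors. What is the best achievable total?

449

Best packing: sound installation + armor display — 22 m², 449 total.
No other feasible combination exceeds 449.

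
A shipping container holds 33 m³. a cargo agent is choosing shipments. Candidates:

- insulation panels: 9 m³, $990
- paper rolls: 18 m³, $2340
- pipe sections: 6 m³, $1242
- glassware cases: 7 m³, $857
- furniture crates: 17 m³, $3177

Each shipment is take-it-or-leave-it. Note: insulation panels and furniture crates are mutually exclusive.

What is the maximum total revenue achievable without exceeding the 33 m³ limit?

Taking pipe sections + glassware cases + furniture crates: 30 m³ used, 5276 in revenue.

5276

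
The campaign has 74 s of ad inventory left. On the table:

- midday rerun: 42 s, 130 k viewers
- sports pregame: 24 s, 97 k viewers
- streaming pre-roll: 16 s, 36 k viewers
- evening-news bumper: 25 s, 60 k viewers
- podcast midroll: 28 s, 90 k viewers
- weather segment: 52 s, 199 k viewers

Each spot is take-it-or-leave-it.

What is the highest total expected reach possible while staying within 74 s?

Filling by ratio: sports pregame + streaming pre-roll + podcast midroll for 223, with 6 s left unused.
Replace sports pregame and podcast midroll with weather segment: the trade gains 12 net, giving 235 at 68 s.
Nothing else within 74 s beats 235.

235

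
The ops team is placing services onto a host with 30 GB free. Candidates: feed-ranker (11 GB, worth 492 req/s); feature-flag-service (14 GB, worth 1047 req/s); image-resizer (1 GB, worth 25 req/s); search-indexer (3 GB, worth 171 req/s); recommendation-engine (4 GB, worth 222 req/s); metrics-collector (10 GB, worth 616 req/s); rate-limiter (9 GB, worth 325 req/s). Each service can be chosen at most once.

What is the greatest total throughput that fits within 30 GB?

Greedy by ratio would take feature-flag-service + image-resizer + search-indexer + metrics-collector: 28 GB used, total 1859.
Replace search-indexer with recommendation-engine: the trade gains 51 net, giving 1910 at 29 GB.

1910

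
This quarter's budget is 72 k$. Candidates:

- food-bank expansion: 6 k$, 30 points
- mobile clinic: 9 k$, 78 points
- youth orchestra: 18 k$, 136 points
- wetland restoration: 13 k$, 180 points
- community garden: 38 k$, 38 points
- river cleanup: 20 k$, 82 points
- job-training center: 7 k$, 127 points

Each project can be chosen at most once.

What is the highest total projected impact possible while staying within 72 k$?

Filling by ratio: food-bank expansion + mobile clinic + youth orchestra + wetland restoration + job-training center for 551, with 19 k$ left unused.
Replace food-bank expansion with river cleanup: the trade gains 52 net, giving 603 at 67 k$.

603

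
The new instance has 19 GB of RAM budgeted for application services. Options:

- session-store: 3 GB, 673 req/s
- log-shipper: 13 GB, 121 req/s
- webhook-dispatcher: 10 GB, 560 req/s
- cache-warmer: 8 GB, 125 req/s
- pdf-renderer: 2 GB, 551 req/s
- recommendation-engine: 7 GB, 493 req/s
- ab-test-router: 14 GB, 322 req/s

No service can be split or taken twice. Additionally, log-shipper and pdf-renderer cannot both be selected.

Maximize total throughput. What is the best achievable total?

1784

A density-first pass picks session-store + pdf-renderer + recommendation-engine — 1717 at 12 GB.
Dropping recommendation-engine frees 7 GB; slotting in webhook-dispatcher (10 GB) lifts the total to 1784 at 15 GB.
That's the maximum — no feasible swap from here does better than 1784.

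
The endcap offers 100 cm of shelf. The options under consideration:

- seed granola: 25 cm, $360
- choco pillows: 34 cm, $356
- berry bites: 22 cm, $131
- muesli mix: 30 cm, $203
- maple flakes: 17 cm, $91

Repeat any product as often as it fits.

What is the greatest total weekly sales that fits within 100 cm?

Taking 4×seed granola: 100 cm used, 1440 in weekly sales.
Every other selection either busts 100 cm or fails to beat 1440.

1440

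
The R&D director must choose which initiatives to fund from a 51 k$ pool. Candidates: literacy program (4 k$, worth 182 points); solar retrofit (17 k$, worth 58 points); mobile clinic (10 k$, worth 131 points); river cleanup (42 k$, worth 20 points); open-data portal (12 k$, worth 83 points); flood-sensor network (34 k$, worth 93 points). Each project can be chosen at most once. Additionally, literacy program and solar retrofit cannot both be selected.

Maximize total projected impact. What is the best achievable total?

Taking literacy program + mobile clinic + flood-sensor network: 48 k$ used, 406 in projected impact.
The spare 3 k$ is too small for any remaining project, and no feasible exchange beats 406.

406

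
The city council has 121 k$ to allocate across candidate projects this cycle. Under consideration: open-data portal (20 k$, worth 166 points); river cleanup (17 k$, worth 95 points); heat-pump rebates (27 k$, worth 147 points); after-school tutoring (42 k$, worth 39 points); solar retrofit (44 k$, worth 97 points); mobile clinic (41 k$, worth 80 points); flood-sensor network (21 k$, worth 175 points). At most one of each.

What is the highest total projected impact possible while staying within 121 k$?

Filling by ratio: open-data portal + river cleanup + heat-pump rebates + flood-sensor network for 583, with 36 k$ left unused.
Replace river cleanup with solar retrofit: the trade gains 2 net, giving 585 at 112 k$.
The closest alternative, open-data portal + river cleanup + heat-pump rebates + flood-sensor network, reaches only 583.

585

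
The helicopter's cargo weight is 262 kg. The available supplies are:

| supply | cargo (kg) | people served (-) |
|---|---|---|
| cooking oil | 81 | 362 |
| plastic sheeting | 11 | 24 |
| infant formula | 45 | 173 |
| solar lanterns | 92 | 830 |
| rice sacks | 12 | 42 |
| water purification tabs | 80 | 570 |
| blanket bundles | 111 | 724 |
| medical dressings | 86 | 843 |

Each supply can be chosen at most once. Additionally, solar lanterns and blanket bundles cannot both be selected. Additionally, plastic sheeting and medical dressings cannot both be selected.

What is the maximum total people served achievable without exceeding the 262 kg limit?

By people served per kg: medical dressings 9.80, solar lanterns 9.02, water purification tabs 7.12, blanket bundles 6.52 lead.
Best packing: solar lanterns + water purification tabs + medical dressings — 258 kg, 2243 total.
Every other selection either busts 262 kg or breaks a pairing rule or fails to beat 2243.

2243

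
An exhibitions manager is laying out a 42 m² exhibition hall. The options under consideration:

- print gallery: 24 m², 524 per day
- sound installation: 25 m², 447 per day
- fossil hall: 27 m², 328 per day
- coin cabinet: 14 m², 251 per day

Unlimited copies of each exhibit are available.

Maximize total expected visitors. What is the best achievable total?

775

Taking print gallery + coin cabinet: 38 m² used, 775 in expected visitors.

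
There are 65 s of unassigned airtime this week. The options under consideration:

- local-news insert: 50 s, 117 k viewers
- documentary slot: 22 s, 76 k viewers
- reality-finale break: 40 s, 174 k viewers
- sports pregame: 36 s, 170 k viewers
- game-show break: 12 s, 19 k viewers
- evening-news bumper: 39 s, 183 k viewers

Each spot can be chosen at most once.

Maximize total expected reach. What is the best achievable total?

By expected reach per s: sports pregame 4.72, evening-news bumper 4.69, reality-finale break 4.35 lead.
A density-first pass picks documentary slot + sports pregame — 246 at 58 s.
Replace sports pregame with evening-news bumper: the trade gains 13 net, giving 259 at 61 s.
Every other selection either busts 65 s or fails to beat 259.

259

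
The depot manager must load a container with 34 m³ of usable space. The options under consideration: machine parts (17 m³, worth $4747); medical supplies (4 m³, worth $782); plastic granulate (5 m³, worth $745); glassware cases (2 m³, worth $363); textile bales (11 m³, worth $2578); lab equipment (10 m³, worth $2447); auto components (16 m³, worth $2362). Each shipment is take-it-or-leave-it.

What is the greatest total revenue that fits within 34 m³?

8470

Density check — machine parts 279.24, lab equipment 244.70, textile bales 234.36 are the best per m³.
A density-first pass picks machine parts + medical supplies + glassware cases + lab equipment — 8339 at 33 m³.
The 10 m³ tied up in lab equipment is better spent on textile bales — total rises to 8470 (34 m³).
Next best is machine parts + medical supplies + glassware cases + lab equipment at 8339 (33 m³) — short by 131.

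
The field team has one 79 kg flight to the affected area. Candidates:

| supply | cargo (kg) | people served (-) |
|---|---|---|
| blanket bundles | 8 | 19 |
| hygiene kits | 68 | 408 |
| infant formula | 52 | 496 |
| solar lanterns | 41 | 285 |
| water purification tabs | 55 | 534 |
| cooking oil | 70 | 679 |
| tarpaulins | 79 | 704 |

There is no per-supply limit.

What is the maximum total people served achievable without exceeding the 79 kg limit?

704

By people served per kg: water purification tabs 9.71, cooking oil 9.70, infant formula 9.54, tarpaulins 8.91 lead.
A density-first pass picks 3×blanket bundles + water purification tabs — 591 at 79 kg.
Replace 3×blanket bundles and water purification tabs with tarpaulins: the trade gains 113 net, giving 704 at 79 kg.
No other feasible combination exceeds 704.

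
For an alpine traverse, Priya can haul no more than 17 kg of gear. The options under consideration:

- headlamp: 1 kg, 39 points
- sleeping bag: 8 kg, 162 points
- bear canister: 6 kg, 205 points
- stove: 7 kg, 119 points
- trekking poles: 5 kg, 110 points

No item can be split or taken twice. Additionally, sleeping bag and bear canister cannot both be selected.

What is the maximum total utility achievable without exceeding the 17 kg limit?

A density-first pass picks headlamp + bear canister + trekking poles — 354 at 12 kg.
Dropping trekking poles frees 5 kg; slotting in stove (7 kg) lifts the total to 363 at 14 kg.
Runner-up headlamp + bear canister + trekking poles tops out at 354.

363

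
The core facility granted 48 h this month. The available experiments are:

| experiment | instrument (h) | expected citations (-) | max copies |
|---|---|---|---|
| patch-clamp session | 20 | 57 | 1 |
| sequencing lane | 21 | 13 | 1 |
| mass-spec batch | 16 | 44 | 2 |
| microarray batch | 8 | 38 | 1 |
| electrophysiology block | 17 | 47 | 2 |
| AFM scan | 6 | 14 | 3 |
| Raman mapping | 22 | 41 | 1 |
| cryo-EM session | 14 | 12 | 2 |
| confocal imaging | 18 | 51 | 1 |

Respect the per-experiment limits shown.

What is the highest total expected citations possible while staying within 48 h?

147

Taking the top-ratio experiments first gives patch-clamp session + microarray batch + confocal imaging for 146 (46 h).
The 20 h tied up in patch-clamp session is better spent on mass-spec batch + AFM scan — total rises to 147 (48 h).
Nothing else within 48 h beats 147.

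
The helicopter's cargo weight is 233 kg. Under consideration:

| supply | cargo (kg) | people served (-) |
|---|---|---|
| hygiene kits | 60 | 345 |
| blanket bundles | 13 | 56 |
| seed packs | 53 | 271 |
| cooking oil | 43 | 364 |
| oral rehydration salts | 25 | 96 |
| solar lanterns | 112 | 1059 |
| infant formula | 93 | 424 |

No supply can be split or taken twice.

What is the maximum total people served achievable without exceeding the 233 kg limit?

1824

Hygiene kits + blanket bundles + cooking oil + solar lanterns uses 228 of the 233 kg and totals 1824.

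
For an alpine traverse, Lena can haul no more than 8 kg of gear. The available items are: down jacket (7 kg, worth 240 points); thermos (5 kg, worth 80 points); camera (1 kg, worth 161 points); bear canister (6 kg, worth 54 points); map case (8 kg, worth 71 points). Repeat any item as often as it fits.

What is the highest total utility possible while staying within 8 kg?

Taking 8×camera: 8 kg used, 1288 in utility.
No other feasible combination exceeds 1288.

1288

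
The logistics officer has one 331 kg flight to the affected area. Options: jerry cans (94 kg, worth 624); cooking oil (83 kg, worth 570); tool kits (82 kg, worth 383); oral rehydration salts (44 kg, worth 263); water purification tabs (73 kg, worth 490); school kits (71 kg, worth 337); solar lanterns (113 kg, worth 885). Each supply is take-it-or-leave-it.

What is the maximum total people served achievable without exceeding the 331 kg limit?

2262

A density-first pass picks cooking oil + oral rehydration salts + water purification tabs + solar lanterns — 2208 at 313 kg.
Dropping cooking oil frees 83 kg; slotting in jerry cans (94 kg) lifts the total to 2262 at 324 kg.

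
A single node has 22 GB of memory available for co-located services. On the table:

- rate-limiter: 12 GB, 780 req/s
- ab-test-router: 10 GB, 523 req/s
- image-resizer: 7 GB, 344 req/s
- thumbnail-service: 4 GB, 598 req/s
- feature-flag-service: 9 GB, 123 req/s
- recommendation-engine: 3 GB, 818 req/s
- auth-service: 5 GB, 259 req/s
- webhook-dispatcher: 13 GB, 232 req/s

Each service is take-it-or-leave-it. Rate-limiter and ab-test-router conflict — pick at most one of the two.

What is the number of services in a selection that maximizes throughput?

The maximum throughput within 22 GB is 2198.
One optimal bundle: ab-test-router + thumbnail-service + recommendation-engine + auth-service (22 GB).
All optima have 4 services.

4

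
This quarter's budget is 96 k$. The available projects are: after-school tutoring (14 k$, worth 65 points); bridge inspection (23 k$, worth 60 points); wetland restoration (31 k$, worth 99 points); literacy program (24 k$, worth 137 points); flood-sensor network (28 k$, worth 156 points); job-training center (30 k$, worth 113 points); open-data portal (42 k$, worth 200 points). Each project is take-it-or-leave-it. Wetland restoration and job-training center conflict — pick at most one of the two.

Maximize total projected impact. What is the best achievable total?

The ratio ordering already packs tightly: literacy program + flood-sensor network + open-data portal, 94 k$, 493.
Runner-up after-school tutoring + literacy program + flood-sensor network + job-training center tops out at 471.

493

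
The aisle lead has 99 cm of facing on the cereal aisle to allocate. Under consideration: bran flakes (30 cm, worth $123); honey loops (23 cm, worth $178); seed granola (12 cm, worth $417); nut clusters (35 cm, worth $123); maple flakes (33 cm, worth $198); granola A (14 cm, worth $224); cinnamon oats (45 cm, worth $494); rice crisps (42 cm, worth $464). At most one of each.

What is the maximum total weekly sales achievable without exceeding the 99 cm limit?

1375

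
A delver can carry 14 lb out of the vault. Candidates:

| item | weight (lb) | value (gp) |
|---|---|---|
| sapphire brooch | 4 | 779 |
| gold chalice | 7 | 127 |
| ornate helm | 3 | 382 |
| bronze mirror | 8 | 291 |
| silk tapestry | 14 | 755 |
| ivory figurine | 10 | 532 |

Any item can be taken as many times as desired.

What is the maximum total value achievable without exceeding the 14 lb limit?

2337

By value per lb: sapphire brooch 194.75, ornate helm 127.33, silk tapestry 53.93 lead.
Taking 3×sapphire brooch: 12 lb used, 2337 in value.
No other feasible combination exceeds 2337.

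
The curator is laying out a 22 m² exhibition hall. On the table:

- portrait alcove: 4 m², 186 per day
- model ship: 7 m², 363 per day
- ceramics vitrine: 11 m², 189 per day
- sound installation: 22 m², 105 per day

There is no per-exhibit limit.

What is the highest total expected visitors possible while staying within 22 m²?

1098

By expected visitors per m²: model ship 51.86, portrait alcove 46.50, ceramics vitrine 17.18 lead.
Greedy by ratio would take 3×model ship: 21 m² used, total 1089.
The 7 m² tied up in model ship is better spent on 2×portrait alcove — total rises to 1098 (22 m²).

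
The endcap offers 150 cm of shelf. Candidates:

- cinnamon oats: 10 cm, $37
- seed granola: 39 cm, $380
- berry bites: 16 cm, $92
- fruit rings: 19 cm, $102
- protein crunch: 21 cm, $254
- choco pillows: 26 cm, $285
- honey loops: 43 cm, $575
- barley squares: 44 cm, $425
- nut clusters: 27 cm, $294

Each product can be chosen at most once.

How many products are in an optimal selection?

Optimal total is 1634.
seed granola + protein crunch + honey loops + barley squares hits 1634 at 147 cm.
Any selection reaching 1634 contains exactly 4 products.

4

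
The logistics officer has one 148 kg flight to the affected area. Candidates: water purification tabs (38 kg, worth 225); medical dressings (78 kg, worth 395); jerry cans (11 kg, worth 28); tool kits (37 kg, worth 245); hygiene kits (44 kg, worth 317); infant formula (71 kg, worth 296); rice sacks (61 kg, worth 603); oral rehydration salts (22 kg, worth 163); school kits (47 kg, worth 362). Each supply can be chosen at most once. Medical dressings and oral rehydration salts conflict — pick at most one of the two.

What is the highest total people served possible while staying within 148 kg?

1210

Taking the top-ratio supplies first gives jerry cans + rice sacks + oral rehydration salts + school kits for 1156 (141 kg).
The 33 kg tied up in jerry cans and oral rehydration salts is better spent on tool kits — total rises to 1210 (145 kg).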